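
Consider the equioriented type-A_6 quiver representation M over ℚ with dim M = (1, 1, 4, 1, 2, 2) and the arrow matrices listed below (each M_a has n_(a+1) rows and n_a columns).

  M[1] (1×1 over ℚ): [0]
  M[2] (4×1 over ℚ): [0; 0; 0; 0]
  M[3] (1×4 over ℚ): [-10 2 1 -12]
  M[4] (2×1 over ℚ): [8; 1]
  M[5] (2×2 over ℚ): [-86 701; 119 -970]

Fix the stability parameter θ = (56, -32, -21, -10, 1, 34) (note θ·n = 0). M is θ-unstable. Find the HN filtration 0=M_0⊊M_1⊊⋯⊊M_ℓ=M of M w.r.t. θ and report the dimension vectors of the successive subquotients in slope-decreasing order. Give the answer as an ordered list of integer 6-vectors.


Interval decomposition of M: I[1,1], I[2,2], I[3,3]^3, I[3,6], I[5,6].
HN type (ℓ=6): μ^(1)=56; μ^(2)=34; μ^(3)=1; μ^(4)=-10; μ^(5)=-21; μ^(6)=-32

((1, 0, 0, 0, 0, 0); (0, 0, 0, 0, 0, 2); (0, 0, 0, 0, 2, 0); (0, 0, 0, 1, 0, 0); (0, 0, 4, 0, 0, 0); (0, 1, 0, 0, 0, 0))


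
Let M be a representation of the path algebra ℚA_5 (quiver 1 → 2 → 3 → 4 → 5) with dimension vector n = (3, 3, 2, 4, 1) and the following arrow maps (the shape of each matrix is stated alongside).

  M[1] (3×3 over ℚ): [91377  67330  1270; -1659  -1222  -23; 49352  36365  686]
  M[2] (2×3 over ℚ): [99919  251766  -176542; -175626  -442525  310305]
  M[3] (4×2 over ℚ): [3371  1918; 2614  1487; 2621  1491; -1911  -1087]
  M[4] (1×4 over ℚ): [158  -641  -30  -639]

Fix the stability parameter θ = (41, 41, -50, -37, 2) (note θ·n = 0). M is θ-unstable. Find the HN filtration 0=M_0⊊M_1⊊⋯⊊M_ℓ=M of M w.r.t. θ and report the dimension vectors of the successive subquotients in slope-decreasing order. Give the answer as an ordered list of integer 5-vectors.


Interval decomposition of M: I[1,2], I[1,4], I[1,5], I[4,4]^2.
HN type (ℓ=4): μ^(1)=41; μ^(2)=2; μ^(3)=-5/4; μ^(4)=-37

((1, 1, 0, 0, 0); (0, 0, 0, 0, 1); (2, 2, 2, 2, 0); (0, 0, 0, 2, 0))


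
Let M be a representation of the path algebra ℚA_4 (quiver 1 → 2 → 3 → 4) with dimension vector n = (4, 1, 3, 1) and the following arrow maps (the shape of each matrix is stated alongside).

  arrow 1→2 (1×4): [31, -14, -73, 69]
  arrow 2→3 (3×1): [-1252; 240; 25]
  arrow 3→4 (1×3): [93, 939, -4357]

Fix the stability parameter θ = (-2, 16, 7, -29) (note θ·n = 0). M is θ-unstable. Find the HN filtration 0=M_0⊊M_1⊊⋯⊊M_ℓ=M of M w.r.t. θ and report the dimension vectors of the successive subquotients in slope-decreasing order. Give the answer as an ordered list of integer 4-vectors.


Via rank(M_{q-1}∘⋯∘M_p): M ≅ I[1,1]^3, I[1,4], I[3,3]^2.
μ_θ-semistable layers: μ^(1)=7; μ^(2)=-2

((0, 0, 2, 0); (4, 1, 1, 1))


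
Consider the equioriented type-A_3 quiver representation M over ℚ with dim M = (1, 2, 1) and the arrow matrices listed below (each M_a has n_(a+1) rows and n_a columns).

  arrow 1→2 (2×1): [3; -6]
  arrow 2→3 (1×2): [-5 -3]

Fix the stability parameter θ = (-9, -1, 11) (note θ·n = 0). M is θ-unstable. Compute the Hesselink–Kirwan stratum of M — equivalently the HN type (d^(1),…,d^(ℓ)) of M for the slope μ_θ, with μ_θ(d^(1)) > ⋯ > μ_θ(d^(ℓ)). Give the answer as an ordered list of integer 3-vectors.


Interval decomposition of M: I[1,3], I[2,2].
HN type (ℓ=3): μ^(1)=11; μ^(2)=-1; μ^(3)=-9

((0, 0, 1); (0, 2, 0); (1, 0, 0))


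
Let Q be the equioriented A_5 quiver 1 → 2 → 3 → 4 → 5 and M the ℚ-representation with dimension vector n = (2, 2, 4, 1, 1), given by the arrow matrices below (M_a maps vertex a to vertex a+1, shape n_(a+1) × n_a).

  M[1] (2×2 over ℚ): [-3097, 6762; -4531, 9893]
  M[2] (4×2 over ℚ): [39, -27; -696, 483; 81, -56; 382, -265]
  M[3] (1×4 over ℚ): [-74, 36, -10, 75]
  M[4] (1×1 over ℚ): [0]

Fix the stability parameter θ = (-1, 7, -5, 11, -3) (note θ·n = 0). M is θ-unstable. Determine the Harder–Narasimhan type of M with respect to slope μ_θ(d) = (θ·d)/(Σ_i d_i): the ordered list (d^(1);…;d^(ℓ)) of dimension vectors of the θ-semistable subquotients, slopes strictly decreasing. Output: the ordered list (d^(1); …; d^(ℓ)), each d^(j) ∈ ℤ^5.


Via rank(M_{q-1}∘⋯∘M_p): M ≅ I[1,3], I[1,4], I[3,3]^2, I[5,5].
μ_θ-semistable layers: μ^(1)=11; μ^(2)=1; μ^(3)=-1; μ^(4)=-3; μ^(5)=-5

((0, 0, 0, 1, 0); (0, 2, 2, 0, 0); (2, 0, 0, 0, 0); (0, 0, 0, 0, 1); (0, 0, 2, 0, 0))


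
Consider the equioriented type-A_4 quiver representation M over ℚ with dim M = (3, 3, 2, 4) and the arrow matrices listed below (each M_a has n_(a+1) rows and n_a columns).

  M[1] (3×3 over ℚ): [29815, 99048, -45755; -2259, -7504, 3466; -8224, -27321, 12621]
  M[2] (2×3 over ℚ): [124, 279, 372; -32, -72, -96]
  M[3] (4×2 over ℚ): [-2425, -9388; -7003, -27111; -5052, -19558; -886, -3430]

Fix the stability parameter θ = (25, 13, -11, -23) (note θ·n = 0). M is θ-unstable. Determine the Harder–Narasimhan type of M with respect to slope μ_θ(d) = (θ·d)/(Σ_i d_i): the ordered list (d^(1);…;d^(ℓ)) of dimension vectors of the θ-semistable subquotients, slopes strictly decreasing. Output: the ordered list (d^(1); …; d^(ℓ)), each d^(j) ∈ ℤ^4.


Via rank(M_{q-1}∘⋯∘M_p): M ≅ I[1,2]^2, I[1,4], I[3,4], I[4,4]^2.
μ_θ-semistable layers: μ^(1)=19; μ^(2)=1; μ^(3)=-17; μ^(4)=-23

((2, 2, 0, 0); (1, 1, 1, 1); (0, 0, 1, 1); (0, 0, 0, 2))


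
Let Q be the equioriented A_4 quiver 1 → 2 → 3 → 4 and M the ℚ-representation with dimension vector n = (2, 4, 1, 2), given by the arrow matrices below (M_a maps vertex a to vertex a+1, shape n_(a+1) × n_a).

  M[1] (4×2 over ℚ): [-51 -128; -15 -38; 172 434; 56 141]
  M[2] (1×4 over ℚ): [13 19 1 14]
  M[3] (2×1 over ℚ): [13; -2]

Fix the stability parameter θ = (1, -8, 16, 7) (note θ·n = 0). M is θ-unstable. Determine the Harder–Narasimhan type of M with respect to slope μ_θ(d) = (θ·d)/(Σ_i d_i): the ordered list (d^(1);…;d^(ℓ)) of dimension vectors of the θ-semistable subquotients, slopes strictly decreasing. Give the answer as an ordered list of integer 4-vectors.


Barcode: M ≅ I[1,2], I[1,4], I[2,2]^2, I[4,4]. HN layers by μ_θ (4 steps, strictly decreasing):
  μ^(1)=23/2; μ^(2)=7; μ^(3)=-7/2; μ^(4)=-8

((0, 0, 1, 1); (0, 0, 0, 1); (2, 2, 0, 0); (0, 2, 0, 0))


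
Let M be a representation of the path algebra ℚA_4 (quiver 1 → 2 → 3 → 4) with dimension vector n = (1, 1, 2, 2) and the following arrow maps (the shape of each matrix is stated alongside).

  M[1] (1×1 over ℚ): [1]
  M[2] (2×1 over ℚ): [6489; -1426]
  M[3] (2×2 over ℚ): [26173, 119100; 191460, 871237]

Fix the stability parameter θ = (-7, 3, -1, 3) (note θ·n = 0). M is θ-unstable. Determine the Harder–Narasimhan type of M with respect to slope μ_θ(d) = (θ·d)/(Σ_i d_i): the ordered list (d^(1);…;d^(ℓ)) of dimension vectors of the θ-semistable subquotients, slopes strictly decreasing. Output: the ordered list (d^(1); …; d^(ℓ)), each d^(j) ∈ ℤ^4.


Via rank(M_{q-1}∘⋯∘M_p): M ≅ I[1,4], I[3,4].
μ_θ-semistable layers: μ^(1)=3; μ^(2)=1; μ^(3)=-1; μ^(4)=-7

((0, 0, 0, 2); (0, 1, 1, 0); (0, 0, 1, 0); (1, 0, 0, 0))


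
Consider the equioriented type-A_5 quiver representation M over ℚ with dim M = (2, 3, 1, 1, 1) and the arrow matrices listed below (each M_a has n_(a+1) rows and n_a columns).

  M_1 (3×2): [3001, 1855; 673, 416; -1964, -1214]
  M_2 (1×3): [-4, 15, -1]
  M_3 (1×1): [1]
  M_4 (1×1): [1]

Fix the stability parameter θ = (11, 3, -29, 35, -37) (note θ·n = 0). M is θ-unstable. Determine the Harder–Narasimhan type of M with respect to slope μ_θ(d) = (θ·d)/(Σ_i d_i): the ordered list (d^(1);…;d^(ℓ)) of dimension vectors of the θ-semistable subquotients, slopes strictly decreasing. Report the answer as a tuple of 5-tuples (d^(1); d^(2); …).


Interval decomposition of M: I[1,2], I[1,5], I[2,2].
HN type (ℓ=4): μ^(1)=7; μ^(2)=3; μ^(3)=-1; μ^(4)=-5

((1, 1, 0, 0, 0); (0, 1, 0, 0, 0); (0, 0, 0, 1, 1); (1, 1, 1, 0, 0))


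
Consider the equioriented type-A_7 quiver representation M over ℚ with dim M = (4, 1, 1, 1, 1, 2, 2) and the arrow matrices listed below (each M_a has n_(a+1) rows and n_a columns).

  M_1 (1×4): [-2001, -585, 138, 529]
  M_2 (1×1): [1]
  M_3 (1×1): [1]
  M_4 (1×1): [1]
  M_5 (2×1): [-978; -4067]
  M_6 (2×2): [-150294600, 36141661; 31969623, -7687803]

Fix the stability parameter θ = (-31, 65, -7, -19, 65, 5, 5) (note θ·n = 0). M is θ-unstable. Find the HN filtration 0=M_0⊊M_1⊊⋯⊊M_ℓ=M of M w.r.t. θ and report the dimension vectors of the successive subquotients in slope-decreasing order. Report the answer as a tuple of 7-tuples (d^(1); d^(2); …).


Via rank(M_{q-1}∘⋯∘M_p): M ≅ I[1,1]^3, I[1,7], I[6,7].
μ_θ-semistable layers: μ^(1)=25; μ^(2)=13; μ^(3)=5; μ^(4)=-31

((0, 0, 0, 0, 1, 1, 1); (0, 1, 1, 1, 0, 0, 0); (0, 0, 0, 0, 0, 1, 1); (4, 0, 0, 0, 0, 0, 0))


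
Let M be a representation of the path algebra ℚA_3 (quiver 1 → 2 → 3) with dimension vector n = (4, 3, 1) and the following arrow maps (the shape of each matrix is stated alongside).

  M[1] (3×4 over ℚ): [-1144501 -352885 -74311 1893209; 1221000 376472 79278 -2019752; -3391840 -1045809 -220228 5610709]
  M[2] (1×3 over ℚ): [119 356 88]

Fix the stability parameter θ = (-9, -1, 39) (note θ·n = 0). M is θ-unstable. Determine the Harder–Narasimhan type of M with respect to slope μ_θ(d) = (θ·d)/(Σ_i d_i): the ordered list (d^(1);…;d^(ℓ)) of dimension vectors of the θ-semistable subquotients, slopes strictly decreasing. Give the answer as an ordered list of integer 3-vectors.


Barcode: M ≅ I[1,1], I[1,2]^2, I[1,3]. HN layers by μ_θ (3 steps, strictly decreasing):
  μ^(1)=39; μ^(2)=-1; μ^(3)=-9

((0, 0, 1); (0, 3, 0); (4, 0, 0))


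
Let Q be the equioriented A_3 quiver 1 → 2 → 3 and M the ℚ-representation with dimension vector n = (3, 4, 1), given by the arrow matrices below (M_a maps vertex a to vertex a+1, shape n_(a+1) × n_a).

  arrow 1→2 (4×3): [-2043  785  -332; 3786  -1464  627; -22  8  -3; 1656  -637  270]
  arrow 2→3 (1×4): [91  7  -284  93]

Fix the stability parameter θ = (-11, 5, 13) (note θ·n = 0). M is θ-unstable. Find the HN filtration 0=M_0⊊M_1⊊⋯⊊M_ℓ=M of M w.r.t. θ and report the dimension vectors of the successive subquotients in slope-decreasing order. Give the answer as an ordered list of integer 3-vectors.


Interval decomposition of M: I[1,2]^2, I[1,3], I[2,2].
HN type (ℓ=3): μ^(1)=13; μ^(2)=5; μ^(3)=-11

((0, 0, 1); (0, 4, 0); (3, 0, 0))


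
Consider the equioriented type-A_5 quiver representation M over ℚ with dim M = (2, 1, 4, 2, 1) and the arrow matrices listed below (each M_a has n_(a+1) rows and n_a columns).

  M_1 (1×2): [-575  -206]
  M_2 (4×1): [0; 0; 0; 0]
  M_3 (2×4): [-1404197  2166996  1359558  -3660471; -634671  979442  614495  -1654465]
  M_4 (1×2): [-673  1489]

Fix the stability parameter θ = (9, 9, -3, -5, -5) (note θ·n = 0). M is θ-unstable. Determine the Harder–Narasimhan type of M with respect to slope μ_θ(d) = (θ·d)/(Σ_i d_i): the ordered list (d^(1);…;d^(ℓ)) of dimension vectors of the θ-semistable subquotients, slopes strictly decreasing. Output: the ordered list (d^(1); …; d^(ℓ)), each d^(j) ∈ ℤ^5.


Via rank(M_{q-1}∘⋯∘M_p): M ≅ I[1,1], I[1,2], I[3,3]^2, I[3,4], I[3,5].
μ_θ-semistable layers: μ^(1)=9; μ^(2)=-3; μ^(3)=-4; μ^(4)=-13/3

((2, 1, 0, 0, 0); (0, 0, 2, 0, 0); (0, 0, 1, 1, 0); (0, 0, 1, 1, 1))


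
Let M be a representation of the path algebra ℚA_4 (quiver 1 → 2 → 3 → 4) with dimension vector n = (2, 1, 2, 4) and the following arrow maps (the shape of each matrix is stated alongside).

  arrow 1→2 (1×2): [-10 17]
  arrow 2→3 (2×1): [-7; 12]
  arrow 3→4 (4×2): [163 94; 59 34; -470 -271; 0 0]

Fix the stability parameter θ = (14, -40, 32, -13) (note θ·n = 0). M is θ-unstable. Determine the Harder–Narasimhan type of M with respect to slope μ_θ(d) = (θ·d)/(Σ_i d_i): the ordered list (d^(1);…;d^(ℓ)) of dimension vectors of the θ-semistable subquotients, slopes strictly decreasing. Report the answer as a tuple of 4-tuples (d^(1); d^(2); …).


Barcode: M ≅ I[1,1], I[1,4], I[3,4], I[4,4]^2. HN layers by μ_θ (3 steps, strictly decreasing):
  μ^(1)=14; μ^(2)=19/2; μ^(3)=-13

((1, 0, 0, 0); (0, 0, 2, 2); (1, 1, 0, 2))


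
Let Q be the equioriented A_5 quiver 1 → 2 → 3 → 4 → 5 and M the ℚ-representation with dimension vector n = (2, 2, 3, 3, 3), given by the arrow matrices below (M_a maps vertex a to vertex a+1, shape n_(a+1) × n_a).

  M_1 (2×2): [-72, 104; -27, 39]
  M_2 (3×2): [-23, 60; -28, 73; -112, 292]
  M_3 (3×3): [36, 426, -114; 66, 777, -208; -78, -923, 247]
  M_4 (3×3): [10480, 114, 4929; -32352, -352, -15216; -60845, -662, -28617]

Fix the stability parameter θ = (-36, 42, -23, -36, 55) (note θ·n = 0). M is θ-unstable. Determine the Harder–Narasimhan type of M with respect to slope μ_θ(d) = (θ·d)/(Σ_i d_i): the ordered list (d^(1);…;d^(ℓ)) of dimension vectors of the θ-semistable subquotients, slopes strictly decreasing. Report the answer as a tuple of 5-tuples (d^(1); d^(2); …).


Barcode: M ≅ I[1,1], I[1,5], I[2,3], I[3,4], I[4,5], I[5,5]. HN layers by μ_θ (5 steps, strictly decreasing):
  μ^(1)=55; μ^(2)=19/2; μ^(3)=-17/3; μ^(4)=-59/2; μ^(5)=-36

((0, 0, 0, 0, 3); (0, 1, 1, 0, 0); (0, 1, 1, 1, 0); (0, 0, 1, 1, 0); (2, 0, 0, 1, 0))


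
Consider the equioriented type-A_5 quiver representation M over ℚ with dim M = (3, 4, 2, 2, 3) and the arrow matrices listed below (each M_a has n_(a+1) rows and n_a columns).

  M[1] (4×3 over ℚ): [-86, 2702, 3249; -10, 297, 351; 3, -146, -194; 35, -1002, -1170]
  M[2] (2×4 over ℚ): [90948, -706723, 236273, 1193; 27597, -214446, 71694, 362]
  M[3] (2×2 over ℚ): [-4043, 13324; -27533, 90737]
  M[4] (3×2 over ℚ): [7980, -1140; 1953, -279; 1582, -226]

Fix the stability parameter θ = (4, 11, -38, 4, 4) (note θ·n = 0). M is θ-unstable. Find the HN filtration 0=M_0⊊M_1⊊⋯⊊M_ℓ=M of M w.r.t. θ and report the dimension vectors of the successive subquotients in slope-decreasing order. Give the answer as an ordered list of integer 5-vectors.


Barcode: M ≅ I[1,2], I[1,4], I[1,5], I[2,2], I[5,5]^2. HN layers by μ_θ (3 steps, strictly decreasing):
  μ^(1)=11; μ^(2)=4; μ^(3)=-23/3

((0, 2, 0, 0, 0); (1, 0, 0, 2, 3); (2, 2, 2, 0, 0))


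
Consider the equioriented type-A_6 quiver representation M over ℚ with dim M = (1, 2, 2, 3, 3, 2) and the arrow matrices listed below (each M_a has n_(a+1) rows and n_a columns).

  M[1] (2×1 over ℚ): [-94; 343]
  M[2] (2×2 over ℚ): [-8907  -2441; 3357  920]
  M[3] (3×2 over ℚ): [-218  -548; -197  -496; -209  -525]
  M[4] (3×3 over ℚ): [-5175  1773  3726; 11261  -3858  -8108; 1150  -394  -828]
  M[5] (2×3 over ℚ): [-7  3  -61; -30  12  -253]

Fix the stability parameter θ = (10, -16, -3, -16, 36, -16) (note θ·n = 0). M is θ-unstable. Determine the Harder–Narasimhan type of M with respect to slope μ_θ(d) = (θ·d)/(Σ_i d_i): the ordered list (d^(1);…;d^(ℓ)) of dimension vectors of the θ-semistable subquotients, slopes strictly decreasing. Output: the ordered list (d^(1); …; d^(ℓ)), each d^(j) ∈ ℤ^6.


Via rank(M_{q-1}∘⋯∘M_p): M ≅ I[1,6], I[2,4], I[4,5], I[5,6].
μ_θ-semistable layers: μ^(1)=36; μ^(2)=10; μ^(3)=-25/4; μ^(4)=-19/2; μ^(5)=-16

((0, 0, 0, 0, 1, 0); (0, 0, 0, 0, 2, 2); (1, 1, 1, 1, 0, 0); (0, 0, 1, 1, 0, 0); (0, 1, 0, 1, 0, 0))


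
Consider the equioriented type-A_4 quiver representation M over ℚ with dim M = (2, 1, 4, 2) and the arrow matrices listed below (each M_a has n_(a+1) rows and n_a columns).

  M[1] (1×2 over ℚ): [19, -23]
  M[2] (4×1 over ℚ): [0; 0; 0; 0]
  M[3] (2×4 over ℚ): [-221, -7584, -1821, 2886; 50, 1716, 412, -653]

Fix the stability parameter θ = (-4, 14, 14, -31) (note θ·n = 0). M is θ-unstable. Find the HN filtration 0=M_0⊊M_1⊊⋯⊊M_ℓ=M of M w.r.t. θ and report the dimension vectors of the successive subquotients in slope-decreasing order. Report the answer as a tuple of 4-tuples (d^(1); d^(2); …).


Via rank(M_{q-1}∘⋯∘M_p): M ≅ I[1,1], I[1,2], I[3,3]^2, I[3,4]^2.
μ_θ-semistable layers: μ^(1)=14; μ^(2)=-4; μ^(3)=-17/2

((0, 1, 2, 0); (2, 0, 0, 0); (0, 0, 2, 2))


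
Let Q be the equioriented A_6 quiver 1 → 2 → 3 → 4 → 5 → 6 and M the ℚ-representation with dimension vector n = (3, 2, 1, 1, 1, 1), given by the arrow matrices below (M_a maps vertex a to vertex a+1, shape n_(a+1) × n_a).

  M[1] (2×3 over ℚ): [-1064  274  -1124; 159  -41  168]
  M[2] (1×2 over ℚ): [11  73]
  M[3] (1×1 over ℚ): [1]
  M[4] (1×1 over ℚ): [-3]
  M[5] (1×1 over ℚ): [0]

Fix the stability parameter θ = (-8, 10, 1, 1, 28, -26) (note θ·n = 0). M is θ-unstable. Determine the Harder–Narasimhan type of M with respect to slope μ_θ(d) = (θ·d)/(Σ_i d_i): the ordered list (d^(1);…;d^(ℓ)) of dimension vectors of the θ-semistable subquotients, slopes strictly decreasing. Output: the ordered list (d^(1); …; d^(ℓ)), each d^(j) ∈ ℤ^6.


Barcode: M ≅ I[1,1], I[1,2], I[1,5], I[6,6]. HN layers by μ_θ (5 steps, strictly decreasing):
  μ^(1)=28; μ^(2)=10; μ^(3)=4; μ^(4)=-8; μ^(5)=-26

((0, 0, 0, 0, 1, 0); (0, 1, 0, 0, 0, 0); (0, 1, 1, 1, 0, 0); (3, 0, 0, 0, 0, 0); (0, 0, 0, 0, 0, 1))


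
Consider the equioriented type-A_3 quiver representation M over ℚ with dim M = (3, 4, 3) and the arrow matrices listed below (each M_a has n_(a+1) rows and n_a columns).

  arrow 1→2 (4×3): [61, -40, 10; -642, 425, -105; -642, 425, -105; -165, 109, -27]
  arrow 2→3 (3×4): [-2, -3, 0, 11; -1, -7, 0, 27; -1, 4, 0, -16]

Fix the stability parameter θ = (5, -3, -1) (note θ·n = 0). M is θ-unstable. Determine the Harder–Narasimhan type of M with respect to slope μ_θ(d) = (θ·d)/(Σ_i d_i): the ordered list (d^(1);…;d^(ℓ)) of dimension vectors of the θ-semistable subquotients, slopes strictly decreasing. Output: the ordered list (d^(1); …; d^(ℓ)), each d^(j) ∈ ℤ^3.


Interval decomposition of M: I[1,1], I[1,2], I[1,3], I[2,2], I[2,3], I[3,3].
HN type (ℓ=5): μ^(1)=5; μ^(2)=1; μ^(3)=1/3; μ^(4)=-1; μ^(5)=-3

((1, 0, 0); (1, 1, 0); (1, 1, 1); (0, 0, 2); (0, 2, 0))


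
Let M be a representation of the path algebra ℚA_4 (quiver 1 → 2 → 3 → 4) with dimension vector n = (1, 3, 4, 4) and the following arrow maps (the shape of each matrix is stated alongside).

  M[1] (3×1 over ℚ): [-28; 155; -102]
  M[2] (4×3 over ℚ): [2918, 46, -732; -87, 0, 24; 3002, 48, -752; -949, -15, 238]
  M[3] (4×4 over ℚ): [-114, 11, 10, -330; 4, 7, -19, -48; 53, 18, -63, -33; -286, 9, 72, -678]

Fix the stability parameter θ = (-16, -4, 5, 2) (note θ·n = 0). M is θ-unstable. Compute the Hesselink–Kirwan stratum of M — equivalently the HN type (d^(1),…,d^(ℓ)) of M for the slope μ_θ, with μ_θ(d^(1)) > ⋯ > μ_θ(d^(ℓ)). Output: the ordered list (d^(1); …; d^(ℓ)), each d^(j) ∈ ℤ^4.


Via rank(M_{q-1}∘⋯∘M_p): M ≅ I[1,4], I[2,2], I[2,4], I[3,3], I[3,4], I[4,4].
μ_θ-semistable layers: μ^(1)=5; μ^(2)=7/2; μ^(3)=2; μ^(4)=-4; μ^(5)=-16

((0, 0, 1, 0); (0, 0, 3, 3); (0, 0, 0, 1); (0, 3, 0, 0); (1, 0, 0, 0))


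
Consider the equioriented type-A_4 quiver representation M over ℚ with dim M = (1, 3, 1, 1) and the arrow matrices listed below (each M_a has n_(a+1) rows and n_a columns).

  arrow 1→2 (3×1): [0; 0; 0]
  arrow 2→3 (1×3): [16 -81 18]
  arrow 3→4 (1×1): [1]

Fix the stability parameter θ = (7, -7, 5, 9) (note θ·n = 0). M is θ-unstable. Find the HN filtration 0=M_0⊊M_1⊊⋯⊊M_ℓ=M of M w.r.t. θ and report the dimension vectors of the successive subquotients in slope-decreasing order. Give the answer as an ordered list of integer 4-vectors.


Barcode: M ≅ I[1,1], I[2,2]^2, I[2,4]. HN layers by μ_θ (4 steps, strictly decreasing):
  μ^(1)=9; μ^(2)=7; μ^(3)=5; μ^(4)=-7

((0, 0, 0, 1); (1, 0, 0, 0); (0, 0, 1, 0); (0, 3, 0, 0))


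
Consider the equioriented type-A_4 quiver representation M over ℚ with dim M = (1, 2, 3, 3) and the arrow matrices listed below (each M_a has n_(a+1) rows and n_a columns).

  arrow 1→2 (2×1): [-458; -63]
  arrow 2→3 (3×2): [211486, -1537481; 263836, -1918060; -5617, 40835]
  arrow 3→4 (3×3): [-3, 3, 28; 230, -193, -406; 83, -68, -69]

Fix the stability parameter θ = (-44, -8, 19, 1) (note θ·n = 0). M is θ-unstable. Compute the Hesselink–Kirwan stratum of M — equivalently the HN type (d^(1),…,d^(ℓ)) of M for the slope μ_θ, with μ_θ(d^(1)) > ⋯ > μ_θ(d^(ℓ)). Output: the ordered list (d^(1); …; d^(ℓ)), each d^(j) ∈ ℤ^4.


Interval decomposition of M: I[1,4], I[2,4], I[3,4].
HN type (ℓ=3): μ^(1)=10; μ^(2)=-8; μ^(3)=-44

((0, 0, 3, 3); (0, 2, 0, 0); (1, 0, 0, 0))


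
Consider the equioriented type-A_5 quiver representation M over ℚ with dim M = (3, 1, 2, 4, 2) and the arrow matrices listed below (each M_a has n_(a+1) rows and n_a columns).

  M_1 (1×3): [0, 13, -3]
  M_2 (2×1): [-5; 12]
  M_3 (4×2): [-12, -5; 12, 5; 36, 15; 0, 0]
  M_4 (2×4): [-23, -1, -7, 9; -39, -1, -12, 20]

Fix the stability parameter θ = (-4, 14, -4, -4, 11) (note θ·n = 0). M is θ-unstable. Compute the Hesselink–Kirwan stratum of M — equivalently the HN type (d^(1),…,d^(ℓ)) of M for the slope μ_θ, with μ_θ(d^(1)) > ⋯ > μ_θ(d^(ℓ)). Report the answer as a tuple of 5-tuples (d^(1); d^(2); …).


Barcode: M ≅ I[1,1]^2, I[1,3], I[3,5], I[4,4]^2, I[4,5]. HN layers by μ_θ (3 steps, strictly decreasing):
  μ^(1)=11; μ^(2)=5; μ^(3)=-4

((0, 0, 0, 0, 2); (0, 1, 1, 0, 0); (3, 0, 1, 4, 0))


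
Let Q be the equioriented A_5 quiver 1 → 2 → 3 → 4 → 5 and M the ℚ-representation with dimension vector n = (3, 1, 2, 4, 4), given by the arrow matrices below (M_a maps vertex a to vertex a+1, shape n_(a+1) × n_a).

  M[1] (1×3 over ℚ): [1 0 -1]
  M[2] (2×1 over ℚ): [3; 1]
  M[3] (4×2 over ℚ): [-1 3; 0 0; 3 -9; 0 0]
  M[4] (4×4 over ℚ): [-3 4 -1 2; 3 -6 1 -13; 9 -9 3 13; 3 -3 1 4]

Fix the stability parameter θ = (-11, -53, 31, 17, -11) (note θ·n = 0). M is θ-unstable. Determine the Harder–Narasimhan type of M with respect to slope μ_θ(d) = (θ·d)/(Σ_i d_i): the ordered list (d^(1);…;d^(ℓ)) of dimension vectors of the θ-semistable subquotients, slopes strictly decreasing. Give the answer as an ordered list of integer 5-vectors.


Via rank(M_{q-1}∘⋯∘M_p): M ≅ I[1,1]^2, I[1,3], I[3,4], I[4,5]^3, I[5,5].
μ_θ-semistable layers: μ^(1)=31; μ^(2)=24; μ^(3)=3; μ^(4)=-11; μ^(5)=-32

((0, 0, 1, 0, 0); (0, 0, 1, 1, 0); (0, 0, 0, 3, 3); (2, 0, 0, 0, 1); (1, 1, 0, 0, 0))


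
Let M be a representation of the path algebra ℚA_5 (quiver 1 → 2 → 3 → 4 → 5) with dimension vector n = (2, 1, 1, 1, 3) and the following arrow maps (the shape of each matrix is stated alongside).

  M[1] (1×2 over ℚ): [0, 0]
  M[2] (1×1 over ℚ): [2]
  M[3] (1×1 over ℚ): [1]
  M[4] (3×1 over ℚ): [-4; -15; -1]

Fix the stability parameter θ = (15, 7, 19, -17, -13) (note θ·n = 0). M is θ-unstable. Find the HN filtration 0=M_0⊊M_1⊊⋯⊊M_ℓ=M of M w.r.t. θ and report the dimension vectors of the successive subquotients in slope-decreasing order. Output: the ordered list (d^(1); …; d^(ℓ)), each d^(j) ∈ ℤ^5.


Barcode: M ≅ I[1,1]^2, I[2,5], I[5,5]^2. HN layers by μ_θ (3 steps, strictly decreasing):
  μ^(1)=15; μ^(2)=-1; μ^(3)=-13

((2, 0, 0, 0, 0); (0, 1, 1, 1, 1); (0, 0, 0, 0, 2))


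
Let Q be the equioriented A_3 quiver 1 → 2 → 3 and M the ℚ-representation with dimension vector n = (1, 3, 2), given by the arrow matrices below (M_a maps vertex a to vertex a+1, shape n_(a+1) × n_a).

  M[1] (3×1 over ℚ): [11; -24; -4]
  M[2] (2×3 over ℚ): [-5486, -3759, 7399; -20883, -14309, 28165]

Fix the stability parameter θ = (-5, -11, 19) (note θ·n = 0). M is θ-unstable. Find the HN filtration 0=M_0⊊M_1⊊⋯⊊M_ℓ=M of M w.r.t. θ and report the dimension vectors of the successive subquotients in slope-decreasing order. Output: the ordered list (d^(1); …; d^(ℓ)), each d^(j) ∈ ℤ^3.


Interval decomposition of M: I[1,3], I[2,2], I[2,3].
HN type (ℓ=3): μ^(1)=19; μ^(2)=-8; μ^(3)=-11

((0, 0, 2); (1, 1, 0); (0, 2, 0))


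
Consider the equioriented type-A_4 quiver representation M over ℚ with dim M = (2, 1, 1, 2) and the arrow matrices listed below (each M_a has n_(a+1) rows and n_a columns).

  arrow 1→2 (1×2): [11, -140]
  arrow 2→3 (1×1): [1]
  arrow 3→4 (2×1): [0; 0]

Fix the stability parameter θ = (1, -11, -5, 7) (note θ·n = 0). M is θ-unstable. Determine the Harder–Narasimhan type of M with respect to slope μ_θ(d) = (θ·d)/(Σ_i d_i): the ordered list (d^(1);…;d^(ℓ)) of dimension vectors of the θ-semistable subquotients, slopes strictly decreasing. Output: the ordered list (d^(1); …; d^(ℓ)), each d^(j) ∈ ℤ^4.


Via rank(M_{q-1}∘⋯∘M_p): M ≅ I[1,1], I[1,3], I[4,4]^2.
μ_θ-semistable layers: μ^(1)=7; μ^(2)=1; μ^(3)=-5

((0, 0, 0, 2); (1, 0, 0, 0); (1, 1, 1, 0))


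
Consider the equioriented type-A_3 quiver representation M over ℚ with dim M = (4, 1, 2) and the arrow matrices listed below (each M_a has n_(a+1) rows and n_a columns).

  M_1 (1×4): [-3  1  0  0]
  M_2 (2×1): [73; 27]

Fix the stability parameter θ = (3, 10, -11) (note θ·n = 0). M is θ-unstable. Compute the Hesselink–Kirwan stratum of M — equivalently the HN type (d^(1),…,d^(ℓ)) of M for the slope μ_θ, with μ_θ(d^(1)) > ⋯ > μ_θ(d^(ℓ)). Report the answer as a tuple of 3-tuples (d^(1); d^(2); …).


Via rank(M_{q-1}∘⋯∘M_p): M ≅ I[1,1]^3, I[1,3], I[3,3].
μ_θ-semistable layers: μ^(1)=3; μ^(2)=2/3; μ^(3)=-11

((3, 0, 0); (1, 1, 1); (0, 0, 1))


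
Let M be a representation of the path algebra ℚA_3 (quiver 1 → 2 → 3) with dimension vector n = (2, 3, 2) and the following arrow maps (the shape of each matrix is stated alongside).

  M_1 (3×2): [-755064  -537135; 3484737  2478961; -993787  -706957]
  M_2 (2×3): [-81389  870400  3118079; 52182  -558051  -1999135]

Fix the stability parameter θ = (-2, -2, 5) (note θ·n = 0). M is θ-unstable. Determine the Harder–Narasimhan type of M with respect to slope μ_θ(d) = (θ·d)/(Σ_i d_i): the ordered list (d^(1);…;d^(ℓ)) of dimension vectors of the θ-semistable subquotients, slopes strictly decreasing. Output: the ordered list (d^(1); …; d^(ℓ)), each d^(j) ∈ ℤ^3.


Via rank(M_{q-1}∘⋯∘M_p): M ≅ I[1,3]^2, I[2,2].
μ_θ-semistable layers: μ^(1)=5; μ^(2)=-2

((0, 0, 2); (2, 3, 0))


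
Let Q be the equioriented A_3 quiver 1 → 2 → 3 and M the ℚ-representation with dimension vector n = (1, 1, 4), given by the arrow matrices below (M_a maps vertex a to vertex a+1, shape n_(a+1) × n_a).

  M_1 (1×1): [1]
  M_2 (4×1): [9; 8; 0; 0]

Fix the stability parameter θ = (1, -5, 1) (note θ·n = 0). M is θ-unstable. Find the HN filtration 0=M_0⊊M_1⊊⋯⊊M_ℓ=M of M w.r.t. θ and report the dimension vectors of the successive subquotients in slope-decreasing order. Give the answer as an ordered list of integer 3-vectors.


Interval decomposition of M: I[1,3], I[3,3]^3.
HN type (ℓ=2): μ^(1)=1; μ^(2)=-2

((0, 0, 4); (1, 1, 0))


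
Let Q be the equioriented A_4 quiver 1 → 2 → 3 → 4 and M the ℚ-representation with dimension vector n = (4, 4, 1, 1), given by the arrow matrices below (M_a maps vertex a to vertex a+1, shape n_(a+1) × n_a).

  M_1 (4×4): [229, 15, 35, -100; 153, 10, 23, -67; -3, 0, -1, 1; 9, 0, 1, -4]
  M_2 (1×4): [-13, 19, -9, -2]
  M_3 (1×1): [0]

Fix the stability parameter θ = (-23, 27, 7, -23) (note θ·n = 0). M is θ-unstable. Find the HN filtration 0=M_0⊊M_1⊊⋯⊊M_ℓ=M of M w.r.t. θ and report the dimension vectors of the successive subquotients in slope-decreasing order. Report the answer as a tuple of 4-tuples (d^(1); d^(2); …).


Interval decomposition of M: I[1,1], I[1,2]^2, I[1,3], I[2,2], I[4,4].
HN type (ℓ=3): μ^(1)=27; μ^(2)=17; μ^(3)=-23

((0, 3, 0, 0); (0, 1, 1, 0); (4, 0, 0, 1))


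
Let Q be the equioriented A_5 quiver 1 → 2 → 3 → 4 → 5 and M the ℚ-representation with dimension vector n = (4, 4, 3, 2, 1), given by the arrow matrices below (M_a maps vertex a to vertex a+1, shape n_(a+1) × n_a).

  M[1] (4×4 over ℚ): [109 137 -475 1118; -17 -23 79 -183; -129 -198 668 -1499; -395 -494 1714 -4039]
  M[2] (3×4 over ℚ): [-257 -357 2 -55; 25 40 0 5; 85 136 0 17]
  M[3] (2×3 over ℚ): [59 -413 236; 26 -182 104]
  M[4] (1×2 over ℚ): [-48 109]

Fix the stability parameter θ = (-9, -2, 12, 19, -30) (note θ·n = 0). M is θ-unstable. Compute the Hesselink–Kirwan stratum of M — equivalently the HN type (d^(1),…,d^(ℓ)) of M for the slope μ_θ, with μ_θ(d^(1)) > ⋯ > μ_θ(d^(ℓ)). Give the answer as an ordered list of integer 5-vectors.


Barcode: M ≅ I[1,2]^2, I[1,3], I[1,5], I[3,3], I[4,4]. HN layers by μ_θ (5 steps, strictly decreasing):
  μ^(1)=19; μ^(2)=12; μ^(3)=1/3; μ^(4)=-2; μ^(5)=-9

((0, 0, 0, 1, 0); (0, 0, 2, 0, 0); (0, 0, 1, 1, 1); (0, 4, 0, 0, 0); (4, 0, 0, 0, 0))


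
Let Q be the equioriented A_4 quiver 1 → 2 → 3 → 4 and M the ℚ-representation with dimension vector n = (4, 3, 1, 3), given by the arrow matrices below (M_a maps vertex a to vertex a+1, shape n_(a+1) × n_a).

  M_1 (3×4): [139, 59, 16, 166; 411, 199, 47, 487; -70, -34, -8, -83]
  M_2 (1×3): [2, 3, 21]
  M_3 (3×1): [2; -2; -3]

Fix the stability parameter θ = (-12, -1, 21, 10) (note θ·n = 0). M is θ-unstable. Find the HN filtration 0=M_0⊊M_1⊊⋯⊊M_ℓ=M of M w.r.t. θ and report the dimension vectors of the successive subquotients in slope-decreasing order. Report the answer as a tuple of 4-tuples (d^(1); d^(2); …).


Via rank(M_{q-1}∘⋯∘M_p): M ≅ I[1,1], I[1,2]^2, I[1,4], I[4,4]^2.
μ_θ-semistable layers: μ^(1)=31/2; μ^(2)=10; μ^(3)=-1; μ^(4)=-12

((0, 0, 1, 1); (0, 0, 0, 2); (0, 3, 0, 0); (4, 0, 0, 0))


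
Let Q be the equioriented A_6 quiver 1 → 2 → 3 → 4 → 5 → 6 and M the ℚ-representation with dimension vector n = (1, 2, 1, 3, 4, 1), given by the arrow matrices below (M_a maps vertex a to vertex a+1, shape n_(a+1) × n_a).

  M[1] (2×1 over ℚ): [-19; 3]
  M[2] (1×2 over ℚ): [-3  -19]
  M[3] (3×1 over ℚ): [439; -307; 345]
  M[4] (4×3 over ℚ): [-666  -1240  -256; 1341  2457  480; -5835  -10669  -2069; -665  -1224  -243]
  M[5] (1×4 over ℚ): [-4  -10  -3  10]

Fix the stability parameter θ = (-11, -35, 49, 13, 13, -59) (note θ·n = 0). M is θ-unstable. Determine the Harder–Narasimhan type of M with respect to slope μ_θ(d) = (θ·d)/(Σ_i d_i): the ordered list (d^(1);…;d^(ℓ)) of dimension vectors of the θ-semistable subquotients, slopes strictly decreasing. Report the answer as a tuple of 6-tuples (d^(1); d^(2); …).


Via rank(M_{q-1}∘⋯∘M_p): M ≅ I[1,2], I[2,6], I[4,5]^2, I[5,5].
μ_θ-semistable layers: μ^(1)=13; μ^(2)=4; μ^(3)=-23; μ^(4)=-35

((0, 0, 0, 2, 3, 0); (0, 0, 1, 1, 1, 1); (1, 1, 0, 0, 0, 0); (0, 1, 0, 0, 0, 0))


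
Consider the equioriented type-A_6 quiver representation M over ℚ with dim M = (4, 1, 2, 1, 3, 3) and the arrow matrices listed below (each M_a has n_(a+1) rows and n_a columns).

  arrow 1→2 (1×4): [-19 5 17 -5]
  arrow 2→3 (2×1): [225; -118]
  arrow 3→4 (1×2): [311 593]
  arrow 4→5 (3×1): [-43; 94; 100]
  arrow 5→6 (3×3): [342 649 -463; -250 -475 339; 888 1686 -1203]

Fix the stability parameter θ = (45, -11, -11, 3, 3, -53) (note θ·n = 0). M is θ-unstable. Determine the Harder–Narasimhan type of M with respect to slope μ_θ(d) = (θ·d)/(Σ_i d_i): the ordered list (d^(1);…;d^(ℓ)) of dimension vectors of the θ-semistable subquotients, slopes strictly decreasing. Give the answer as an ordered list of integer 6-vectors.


Via rank(M_{q-1}∘⋯∘M_p): M ≅ I[1,1]^3, I[1,5], I[3,3], I[5,6]^2, I[6,6].
μ_θ-semistable layers: μ^(1)=45; μ^(2)=29/5; μ^(3)=-11; μ^(4)=-25; μ^(5)=-53

((3, 0, 0, 0, 0, 0); (1, 1, 1, 1, 1, 0); (0, 0, 1, 0, 0, 0); (0, 0, 0, 0, 2, 2); (0, 0, 0, 0, 0, 1))


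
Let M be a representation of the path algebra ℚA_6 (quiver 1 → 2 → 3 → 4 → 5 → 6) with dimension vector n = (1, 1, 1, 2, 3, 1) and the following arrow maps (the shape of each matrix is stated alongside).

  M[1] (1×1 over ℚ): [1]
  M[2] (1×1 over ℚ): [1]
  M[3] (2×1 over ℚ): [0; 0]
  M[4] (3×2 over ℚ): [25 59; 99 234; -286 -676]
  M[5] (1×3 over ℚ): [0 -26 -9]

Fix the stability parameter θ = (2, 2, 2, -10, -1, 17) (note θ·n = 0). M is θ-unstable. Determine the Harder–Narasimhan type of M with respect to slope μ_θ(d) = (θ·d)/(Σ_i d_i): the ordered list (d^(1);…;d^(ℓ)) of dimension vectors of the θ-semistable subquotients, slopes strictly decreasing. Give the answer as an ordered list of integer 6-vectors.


Interval decomposition of M: I[1,3], I[4,5]^2, I[5,6].
HN type (ℓ=4): μ^(1)=17; μ^(2)=2; μ^(3)=-1; μ^(4)=-10

((0, 0, 0, 0, 0, 1); (1, 1, 1, 0, 0, 0); (0, 0, 0, 0, 3, 0); (0, 0, 0, 2, 0, 0))


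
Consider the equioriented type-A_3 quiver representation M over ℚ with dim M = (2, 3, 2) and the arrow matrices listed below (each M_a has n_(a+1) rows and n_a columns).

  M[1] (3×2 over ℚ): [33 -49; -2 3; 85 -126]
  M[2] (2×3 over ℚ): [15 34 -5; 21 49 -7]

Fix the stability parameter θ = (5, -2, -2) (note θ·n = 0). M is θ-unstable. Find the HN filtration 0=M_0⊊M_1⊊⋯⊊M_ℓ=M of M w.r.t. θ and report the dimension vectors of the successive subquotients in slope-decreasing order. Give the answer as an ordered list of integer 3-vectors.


Via rank(M_{q-1}∘⋯∘M_p): M ≅ I[1,2], I[1,3], I[2,3].
μ_θ-semistable layers: μ^(1)=3/2; μ^(2)=1/3; μ^(3)=-2

((1, 1, 0); (1, 1, 1); (0, 1, 1))


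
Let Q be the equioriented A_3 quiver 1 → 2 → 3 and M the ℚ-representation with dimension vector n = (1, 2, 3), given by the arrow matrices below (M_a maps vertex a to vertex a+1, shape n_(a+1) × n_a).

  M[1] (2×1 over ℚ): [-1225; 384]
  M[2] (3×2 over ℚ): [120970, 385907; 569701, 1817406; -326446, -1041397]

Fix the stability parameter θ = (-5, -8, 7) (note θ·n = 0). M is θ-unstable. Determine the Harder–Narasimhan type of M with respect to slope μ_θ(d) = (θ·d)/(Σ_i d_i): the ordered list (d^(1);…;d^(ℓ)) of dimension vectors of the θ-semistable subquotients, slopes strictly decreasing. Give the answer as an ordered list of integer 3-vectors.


Via rank(M_{q-1}∘⋯∘M_p): M ≅ I[1,3], I[2,3], I[3,3].
μ_θ-semistable layers: μ^(1)=7; μ^(2)=-13/2; μ^(3)=-8

((0, 0, 3); (1, 1, 0); (0, 1, 0))


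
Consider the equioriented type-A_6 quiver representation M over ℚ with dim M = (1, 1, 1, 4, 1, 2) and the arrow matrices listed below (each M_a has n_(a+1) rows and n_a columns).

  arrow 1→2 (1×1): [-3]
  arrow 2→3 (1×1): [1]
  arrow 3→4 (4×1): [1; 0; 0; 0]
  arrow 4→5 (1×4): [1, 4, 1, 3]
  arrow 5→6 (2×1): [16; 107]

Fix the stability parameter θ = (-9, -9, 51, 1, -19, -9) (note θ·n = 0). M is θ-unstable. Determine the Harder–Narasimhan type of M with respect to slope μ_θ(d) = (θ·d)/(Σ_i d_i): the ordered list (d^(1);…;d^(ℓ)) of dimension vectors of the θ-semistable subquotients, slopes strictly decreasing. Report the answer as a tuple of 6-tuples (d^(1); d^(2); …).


Interval decomposition of M: I[1,6], I[4,4]^3, I[6,6].
HN type (ℓ=3): μ^(1)=6; μ^(2)=1; μ^(3)=-9

((0, 0, 1, 1, 1, 1); (0, 0, 0, 3, 0, 0); (1, 1, 0, 0, 0, 1))


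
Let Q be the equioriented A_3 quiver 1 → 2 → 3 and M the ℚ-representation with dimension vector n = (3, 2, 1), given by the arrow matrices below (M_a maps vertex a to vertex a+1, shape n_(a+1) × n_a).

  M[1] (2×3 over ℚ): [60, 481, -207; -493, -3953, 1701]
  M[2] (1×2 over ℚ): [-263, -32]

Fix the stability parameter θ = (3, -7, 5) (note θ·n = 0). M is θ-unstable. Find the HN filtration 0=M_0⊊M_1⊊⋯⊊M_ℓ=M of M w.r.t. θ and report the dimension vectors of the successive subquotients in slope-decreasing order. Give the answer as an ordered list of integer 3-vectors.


Via rank(M_{q-1}∘⋯∘M_p): M ≅ I[1,1], I[1,2], I[1,3].
μ_θ-semistable layers: μ^(1)=5; μ^(2)=3; μ^(3)=-2

((0, 0, 1); (1, 0, 0); (2, 2, 0))


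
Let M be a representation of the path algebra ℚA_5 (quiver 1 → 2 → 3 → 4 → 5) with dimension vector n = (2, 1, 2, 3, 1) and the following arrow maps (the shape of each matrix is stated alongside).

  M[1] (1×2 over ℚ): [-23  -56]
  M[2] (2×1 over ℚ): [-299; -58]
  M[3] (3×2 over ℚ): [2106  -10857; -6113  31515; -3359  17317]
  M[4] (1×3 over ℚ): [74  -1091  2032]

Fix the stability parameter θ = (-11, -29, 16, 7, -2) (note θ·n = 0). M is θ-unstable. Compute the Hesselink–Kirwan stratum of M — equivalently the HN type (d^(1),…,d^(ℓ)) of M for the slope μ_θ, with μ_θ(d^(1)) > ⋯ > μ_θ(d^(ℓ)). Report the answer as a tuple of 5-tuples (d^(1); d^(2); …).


Interval decomposition of M: I[1,1], I[1,5], I[3,4], I[4,4].
HN type (ℓ=4): μ^(1)=23/2; μ^(2)=7; μ^(3)=-11; μ^(4)=-20

((0, 0, 1, 1, 0); (0, 0, 1, 2, 1); (1, 0, 0, 0, 0); (1, 1, 0, 0, 0))


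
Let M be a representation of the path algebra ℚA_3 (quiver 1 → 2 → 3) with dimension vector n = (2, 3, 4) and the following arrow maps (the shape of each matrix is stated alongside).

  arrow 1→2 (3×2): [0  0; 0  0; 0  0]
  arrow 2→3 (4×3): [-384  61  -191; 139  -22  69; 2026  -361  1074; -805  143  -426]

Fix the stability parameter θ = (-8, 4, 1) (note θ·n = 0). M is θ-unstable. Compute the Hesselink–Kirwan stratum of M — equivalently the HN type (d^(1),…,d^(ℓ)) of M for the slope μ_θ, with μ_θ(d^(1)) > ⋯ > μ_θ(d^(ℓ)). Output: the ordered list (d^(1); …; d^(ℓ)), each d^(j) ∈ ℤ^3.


Interval decomposition of M: I[1,1]^2, I[2,3]^3, I[3,3].
HN type (ℓ=3): μ^(1)=5/2; μ^(2)=1; μ^(3)=-8

((0, 3, 3); (0, 0, 1); (2, 0, 0))


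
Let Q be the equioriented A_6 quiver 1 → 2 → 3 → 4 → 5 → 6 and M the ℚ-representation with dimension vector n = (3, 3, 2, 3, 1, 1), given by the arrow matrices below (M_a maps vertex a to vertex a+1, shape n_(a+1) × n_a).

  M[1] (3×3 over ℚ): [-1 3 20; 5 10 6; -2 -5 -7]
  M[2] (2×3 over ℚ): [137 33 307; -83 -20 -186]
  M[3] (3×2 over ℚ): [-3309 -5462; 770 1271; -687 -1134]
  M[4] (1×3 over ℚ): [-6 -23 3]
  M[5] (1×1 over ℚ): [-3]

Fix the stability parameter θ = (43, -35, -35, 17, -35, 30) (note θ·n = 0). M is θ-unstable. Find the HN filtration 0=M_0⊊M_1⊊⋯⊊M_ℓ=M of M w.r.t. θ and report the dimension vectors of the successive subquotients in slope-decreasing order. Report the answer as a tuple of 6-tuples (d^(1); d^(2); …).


Via rank(M_{q-1}∘⋯∘M_p): M ≅ I[1,2], I[1,4], I[1,6], I[4,4].
μ_θ-semistable layers: μ^(1)=30; μ^(2)=17; μ^(3)=4; μ^(4)=-9

((0, 0, 0, 0, 0, 1); (0, 0, 0, 2, 0, 0); (1, 1, 0, 0, 0, 0); (2, 2, 2, 1, 1, 0))


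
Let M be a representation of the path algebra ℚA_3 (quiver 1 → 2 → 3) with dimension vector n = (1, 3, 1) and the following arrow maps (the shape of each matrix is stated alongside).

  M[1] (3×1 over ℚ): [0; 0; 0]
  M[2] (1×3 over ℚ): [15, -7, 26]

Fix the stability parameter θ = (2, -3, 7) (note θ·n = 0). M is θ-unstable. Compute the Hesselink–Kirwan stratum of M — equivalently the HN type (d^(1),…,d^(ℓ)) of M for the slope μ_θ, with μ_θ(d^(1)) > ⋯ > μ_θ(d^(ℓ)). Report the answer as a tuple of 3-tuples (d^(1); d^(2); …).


Interval decomposition of M: I[1,1], I[2,2]^2, I[2,3].
HN type (ℓ=3): μ^(1)=7; μ^(2)=2; μ^(3)=-3

((0, 0, 1); (1, 0, 0); (0, 3, 0))


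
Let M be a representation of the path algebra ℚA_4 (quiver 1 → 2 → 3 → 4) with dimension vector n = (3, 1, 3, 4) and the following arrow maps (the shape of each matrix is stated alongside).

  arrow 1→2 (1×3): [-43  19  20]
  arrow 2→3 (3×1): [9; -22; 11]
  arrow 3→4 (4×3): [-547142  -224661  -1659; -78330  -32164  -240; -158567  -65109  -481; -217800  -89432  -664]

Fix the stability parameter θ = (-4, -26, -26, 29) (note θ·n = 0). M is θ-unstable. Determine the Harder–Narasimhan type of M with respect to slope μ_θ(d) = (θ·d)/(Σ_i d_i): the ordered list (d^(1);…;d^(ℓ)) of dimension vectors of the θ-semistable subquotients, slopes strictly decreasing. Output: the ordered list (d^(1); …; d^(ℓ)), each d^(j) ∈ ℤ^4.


Via rank(M_{q-1}∘⋯∘M_p): M ≅ I[1,1]^2, I[1,4], I[3,4]^2, I[4,4].
μ_θ-semistable layers: μ^(1)=29; μ^(2)=-4; μ^(3)=-56/3; μ^(4)=-26

((0, 0, 0, 4); (2, 0, 0, 0); (1, 1, 1, 0); (0, 0, 2, 0))
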